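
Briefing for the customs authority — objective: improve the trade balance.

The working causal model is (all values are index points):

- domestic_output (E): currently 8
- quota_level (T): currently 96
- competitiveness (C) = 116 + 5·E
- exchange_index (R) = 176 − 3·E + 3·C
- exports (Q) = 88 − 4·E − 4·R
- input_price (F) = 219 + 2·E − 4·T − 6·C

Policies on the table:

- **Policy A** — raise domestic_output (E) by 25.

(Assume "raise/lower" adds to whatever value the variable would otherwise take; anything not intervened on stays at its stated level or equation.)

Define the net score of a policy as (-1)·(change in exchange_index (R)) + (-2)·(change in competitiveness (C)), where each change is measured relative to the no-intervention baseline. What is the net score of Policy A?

Baseline:
  E = 8
  C = 116 + 5·8 = 156
  R = 176 − 3·8 + 3·156 = 620
Policy A (E + 25):
  E = 8 + 25 = 33
  C = 116 + 5·33 = 281
  R = 176 − 3·33 + 3·281 = 920
ΔR = 920 − 620 = 300; ΔC = 281 − 156 = 125
Score = (-1)·300 + (-2)·125 = -550

-550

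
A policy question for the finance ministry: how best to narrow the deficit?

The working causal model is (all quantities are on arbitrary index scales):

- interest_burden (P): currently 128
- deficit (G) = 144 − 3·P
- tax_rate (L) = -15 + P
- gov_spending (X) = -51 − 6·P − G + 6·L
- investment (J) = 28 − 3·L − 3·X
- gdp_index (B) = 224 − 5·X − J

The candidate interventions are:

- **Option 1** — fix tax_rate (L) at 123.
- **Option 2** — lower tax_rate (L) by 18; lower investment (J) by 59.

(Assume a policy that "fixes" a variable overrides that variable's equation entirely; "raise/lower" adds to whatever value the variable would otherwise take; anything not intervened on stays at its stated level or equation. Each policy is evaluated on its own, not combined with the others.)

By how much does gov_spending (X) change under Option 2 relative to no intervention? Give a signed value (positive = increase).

Baseline:
  P = 128
  G = 144 − 3·128 = -240
  L = -15 + 128 = 113
  X = -51 − 6·128 − (-240) + 6·113 = 99
Option 2 (L − 18, J − 59):
  P = 128
  G = 144 − 3·128 = -240
  L = -15 + 128 (−18 from intervention) = 95
  X = -51 − 6·128 − (-240) + 6·95 = -9
Change in X: -9 − 99 = -108

-108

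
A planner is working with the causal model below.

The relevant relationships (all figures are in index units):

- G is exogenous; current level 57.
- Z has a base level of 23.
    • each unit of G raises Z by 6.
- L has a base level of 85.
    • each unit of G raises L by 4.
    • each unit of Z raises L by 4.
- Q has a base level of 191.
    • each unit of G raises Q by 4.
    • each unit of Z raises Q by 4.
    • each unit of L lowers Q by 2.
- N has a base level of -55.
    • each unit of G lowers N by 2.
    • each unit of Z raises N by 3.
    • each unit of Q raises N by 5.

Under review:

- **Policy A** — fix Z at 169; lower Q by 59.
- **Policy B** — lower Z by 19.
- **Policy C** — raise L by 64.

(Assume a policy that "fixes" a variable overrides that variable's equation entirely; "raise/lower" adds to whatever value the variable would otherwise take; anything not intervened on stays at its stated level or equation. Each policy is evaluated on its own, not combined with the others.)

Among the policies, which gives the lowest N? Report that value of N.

-8049

Policy A (Z := 169, Q − 59):
  G = 57
  Z = 169
  L = 85 + 4·57 + 4·169 = 989
  Q = 191 + 4·57 + 4·169 − 2·989 (−59 from intervention) = -942
  N = -55 − 2·57 + 3·169 + 5·(-942) = -4372
Policy B (Z − 19):
  G = 57
  Z = 23 + 6·57 (−19 from intervention) = 346
  L = 85 + 4·57 + 4·346 = 1697
  Q = 191 + 4·57 + 4·346 − 2·1697 = -1591
  N = -55 − 2·57 + 3·346 + 5·(-1591) = -7086
Policy C (L + 64):
  G = 57
  Z = 23 + 6·57 = 365
  L = 85 + 4·57 + 4·365 (+64 from intervention) = 1837
  Q = 191 + 4·57 + 4·365 − 2·1837 = -1795
  N = -55 − 2·57 + 3·365 + 5·(-1795) = -8049
Comparing — Policy A: N=-4372, Policy B: N=-7086, Policy C: N=-8049. Lowest is -8049 (Policy C).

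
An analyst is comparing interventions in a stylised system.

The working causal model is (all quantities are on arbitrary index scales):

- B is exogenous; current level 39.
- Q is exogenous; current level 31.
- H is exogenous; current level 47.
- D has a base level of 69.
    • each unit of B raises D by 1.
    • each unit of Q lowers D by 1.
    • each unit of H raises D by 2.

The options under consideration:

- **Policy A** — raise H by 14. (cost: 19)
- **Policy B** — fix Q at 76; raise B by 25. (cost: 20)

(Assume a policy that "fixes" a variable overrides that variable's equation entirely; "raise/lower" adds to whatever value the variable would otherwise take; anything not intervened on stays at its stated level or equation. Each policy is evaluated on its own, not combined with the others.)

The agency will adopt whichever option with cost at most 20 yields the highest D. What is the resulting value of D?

Policy A (H + 14):
  B = 39
  Q = 31
  H = 47 + 14 = 61
  D = 69 + 39 − 31 + 2·61 = 199
Policy B (Q := 76, B + 25):
  B = 39 + 25 = 64
  Q = 76
  H = 47
  D = 69 + 64 − 76 + 2·47 = 151
Comparing — Policy A: D=199, Policy B: D=151. Highest is 199 (Policy A).

199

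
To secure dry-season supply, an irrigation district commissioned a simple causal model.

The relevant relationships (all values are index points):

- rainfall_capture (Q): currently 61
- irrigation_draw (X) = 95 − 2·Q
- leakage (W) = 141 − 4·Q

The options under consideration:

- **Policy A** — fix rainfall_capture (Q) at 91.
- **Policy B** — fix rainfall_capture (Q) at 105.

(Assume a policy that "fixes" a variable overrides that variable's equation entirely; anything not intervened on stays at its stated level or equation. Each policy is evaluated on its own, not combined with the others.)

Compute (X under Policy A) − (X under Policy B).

28

Policy A (Q := 91):
  Q = 91
  X = 95 − 2·91 = -87
Policy B (Q := 105):
  Q = 105
  X = 95 − 2·105 = -115
X: -87 − (-115) = 28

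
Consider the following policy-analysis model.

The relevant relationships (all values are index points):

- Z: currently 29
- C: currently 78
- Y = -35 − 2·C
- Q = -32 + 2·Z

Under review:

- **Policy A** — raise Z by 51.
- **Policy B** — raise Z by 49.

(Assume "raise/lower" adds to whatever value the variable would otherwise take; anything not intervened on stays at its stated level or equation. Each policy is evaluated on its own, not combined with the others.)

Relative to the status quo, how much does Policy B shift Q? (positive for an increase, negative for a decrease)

Baseline:
  Z = 29
  Q = -32 + 2·29 = 26
Policy B (Z + 49):
  Z = 29 + 49 = 78
  Q = -32 + 2·78 = 124
Change in Q: 124 − 26 = 98

98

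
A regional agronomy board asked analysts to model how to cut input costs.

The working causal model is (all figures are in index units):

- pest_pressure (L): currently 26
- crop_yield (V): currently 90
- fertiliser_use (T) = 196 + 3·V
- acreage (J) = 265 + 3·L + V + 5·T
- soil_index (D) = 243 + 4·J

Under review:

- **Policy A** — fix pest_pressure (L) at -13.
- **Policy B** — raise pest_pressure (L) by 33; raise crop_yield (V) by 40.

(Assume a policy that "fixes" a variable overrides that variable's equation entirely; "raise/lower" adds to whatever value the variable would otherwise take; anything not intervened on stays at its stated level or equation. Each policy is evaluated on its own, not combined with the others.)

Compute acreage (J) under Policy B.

3502

Policy B (L + 33, V + 40):
  L = 26 + 33 = 59
  V = 90 + 40 = 130
  T = 196 + 3·130 = 586
  J = 265 + 3·59 + 130 + 5·586 = 3502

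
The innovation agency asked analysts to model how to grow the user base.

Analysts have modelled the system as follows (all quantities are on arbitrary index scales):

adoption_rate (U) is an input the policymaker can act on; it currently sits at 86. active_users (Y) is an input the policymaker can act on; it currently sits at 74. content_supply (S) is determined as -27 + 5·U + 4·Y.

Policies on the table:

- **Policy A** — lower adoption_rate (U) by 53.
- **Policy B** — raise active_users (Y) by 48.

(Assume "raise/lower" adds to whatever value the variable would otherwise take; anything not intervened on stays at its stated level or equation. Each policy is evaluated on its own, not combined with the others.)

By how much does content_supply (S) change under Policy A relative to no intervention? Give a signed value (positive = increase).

Baseline:
  U = 86
  Y = 74
  S = -27 + 5·86 + 4·74 = 699
Policy A (U − 53):
  U = 86 − 53 = 33
  Y = 74
  S = -27 + 5·33 + 4·74 = 434
Change in S: 434 − 699 = -265

-265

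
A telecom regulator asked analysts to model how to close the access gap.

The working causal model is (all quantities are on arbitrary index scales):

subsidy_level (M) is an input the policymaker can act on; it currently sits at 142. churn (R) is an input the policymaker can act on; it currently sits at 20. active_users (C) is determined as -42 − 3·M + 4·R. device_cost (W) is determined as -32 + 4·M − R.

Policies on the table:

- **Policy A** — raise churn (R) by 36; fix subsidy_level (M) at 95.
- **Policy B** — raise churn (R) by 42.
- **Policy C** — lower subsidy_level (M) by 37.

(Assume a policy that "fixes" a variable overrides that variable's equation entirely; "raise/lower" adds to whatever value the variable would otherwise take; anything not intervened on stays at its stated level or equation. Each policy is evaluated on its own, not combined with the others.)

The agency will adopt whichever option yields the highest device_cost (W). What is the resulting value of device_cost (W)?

474

Policy A (R + 36, M := 95):
  M = 95
  R = 20 + 36 = 56
  W = -32 + 4·95 − 56 = 292
Policy B (R + 42):
  M = 142
  R = 20 + 42 = 62
  W = -32 + 4·142 − 62 = 474
Policy C (M − 37):
  M = 142 − 37 = 105
  R = 20
  W = -32 + 4·105 − 20 = 368
Comparing — Policy A: W=292, Policy B: W=474, Policy C: W=368. Highest is 474 (Policy B).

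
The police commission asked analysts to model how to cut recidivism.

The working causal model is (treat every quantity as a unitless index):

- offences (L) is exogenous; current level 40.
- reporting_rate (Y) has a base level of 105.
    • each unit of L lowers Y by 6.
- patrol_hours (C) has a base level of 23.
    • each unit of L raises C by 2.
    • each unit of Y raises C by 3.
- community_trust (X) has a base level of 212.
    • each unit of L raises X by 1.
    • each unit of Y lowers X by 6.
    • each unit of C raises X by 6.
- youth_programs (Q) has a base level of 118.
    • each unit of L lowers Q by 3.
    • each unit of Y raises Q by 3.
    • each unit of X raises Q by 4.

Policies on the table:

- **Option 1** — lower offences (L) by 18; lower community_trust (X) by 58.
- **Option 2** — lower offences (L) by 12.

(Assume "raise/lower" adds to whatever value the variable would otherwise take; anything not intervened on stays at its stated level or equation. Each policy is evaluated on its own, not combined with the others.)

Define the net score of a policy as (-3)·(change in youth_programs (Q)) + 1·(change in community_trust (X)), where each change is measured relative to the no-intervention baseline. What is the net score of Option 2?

Baseline:
  L = 40
  Y = 105 − 6·40 = -135
  C = 23 + 2·40 + 3·(-135) = -302
  X = 212 + 40 − 6·(-135) + 6·(-302) = -750
  Q = 118 − 3·40 + 3·(-135) + 4·(-750) = -3407
Option 2 (L − 12):
  L = 40 − 12 = 28
  Y = 105 − 6·28 = -63
  C = 23 + 2·28 + 3·(-63) = -110
  X = 212 + 28 − 6·(-63) + 6·(-110) = -42
  Q = 118 − 3·28 + 3·(-63) + 4·(-42) = -323
ΔQ = -323 − (-3407) = 3084; ΔX = -42 − (-750) = 708
Score = (-3)·3084 + 1·708 = -8544

-8544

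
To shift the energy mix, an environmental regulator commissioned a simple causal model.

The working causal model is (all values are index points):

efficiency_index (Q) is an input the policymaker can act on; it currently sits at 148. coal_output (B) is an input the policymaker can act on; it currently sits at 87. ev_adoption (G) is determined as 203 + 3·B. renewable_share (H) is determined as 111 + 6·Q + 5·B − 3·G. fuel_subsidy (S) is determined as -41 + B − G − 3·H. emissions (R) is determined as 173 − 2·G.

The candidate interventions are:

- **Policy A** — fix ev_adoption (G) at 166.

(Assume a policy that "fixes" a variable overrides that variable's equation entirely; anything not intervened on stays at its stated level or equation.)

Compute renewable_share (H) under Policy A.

Policy A (G := 166):
  Q = 148
  B = 87
  G = 166
  H = 111 + 6·148 + 5·87 − 3·166 = 936

936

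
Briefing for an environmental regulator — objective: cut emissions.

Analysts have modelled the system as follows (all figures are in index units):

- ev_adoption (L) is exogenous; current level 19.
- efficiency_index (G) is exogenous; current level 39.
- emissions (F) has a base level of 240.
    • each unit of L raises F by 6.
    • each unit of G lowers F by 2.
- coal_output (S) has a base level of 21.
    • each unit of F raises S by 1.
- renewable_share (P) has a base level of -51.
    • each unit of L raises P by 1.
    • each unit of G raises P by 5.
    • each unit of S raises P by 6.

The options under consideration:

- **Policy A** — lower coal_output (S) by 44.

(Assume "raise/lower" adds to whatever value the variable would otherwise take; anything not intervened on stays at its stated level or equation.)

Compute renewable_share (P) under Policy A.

Policy A (S − 44):
  L = 19
  G = 39
  F = 240 + 6·19 − 2·39 = 276
  S = 21 + 276 (−44 from intervention) = 253
  P = -51 + 19 + 5·39 + 6·253 = 1681

1681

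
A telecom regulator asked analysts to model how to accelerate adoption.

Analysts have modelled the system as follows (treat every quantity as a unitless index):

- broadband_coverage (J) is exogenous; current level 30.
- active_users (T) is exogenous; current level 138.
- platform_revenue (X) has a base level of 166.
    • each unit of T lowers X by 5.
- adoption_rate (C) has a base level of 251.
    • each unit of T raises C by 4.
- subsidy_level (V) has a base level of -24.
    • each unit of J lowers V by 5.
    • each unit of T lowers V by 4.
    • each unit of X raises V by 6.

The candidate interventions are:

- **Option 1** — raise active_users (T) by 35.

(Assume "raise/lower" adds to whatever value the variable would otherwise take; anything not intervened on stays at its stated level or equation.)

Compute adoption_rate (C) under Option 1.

Option 1 (T + 35):
  T = 138 + 35 = 173
  C = 251 + 4·173 = 943

943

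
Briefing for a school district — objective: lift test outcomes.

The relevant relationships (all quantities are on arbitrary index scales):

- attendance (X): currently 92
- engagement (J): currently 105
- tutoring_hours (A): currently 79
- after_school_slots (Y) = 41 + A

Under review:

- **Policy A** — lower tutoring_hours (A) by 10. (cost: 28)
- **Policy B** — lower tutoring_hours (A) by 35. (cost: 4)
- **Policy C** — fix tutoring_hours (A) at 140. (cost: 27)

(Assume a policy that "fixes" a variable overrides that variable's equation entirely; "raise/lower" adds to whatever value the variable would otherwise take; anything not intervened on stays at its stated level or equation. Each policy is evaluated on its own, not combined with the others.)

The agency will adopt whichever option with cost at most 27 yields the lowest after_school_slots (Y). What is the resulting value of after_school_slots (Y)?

85

Policy B (A − 35):
  A = 79 − 35 = 44
  Y = 41 + 44 = 85
Policy C (A := 140):
  A = 140
  Y = 41 + 140 = 181
Comparing — Policy B: Y=85, Policy C: Y=181. Lowest is 85 (Policy B).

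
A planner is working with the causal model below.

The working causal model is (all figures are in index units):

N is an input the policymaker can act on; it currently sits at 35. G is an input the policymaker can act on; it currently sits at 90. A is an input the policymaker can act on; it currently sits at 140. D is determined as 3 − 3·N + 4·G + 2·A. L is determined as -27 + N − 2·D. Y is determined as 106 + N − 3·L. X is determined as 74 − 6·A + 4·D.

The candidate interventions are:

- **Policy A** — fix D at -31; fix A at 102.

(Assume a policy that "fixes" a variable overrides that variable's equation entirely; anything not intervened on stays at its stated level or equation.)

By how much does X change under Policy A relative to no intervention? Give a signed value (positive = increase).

Baseline:
  N = 35
  G = 90
  A = 140
  D = 3 − 3·35 + 4·90 + 2·140 = 538
  X = 74 − 6·140 + 4·538 = 1386
Policy A (D := -31, A := 102):
  N = 35
  G = 90
  A = 102
  D = -31
  X = 74 − 6·102 + 4·(-31) = -662
Change in X: -662 − 1386 = -2048

-2048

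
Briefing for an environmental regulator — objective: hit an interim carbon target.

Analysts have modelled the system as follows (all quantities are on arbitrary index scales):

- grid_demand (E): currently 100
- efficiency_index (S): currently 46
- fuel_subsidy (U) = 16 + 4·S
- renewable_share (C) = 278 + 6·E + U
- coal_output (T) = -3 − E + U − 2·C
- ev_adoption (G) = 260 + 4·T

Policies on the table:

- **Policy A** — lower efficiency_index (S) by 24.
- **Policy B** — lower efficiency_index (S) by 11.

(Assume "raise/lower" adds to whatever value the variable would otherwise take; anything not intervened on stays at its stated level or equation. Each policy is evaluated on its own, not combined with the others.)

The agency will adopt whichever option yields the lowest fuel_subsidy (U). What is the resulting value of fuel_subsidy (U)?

104

Policy A (S − 24):
  S = 46 − 24 = 22
  U = 16 + 4·22 = 104
Policy B (S − 11):
  S = 46 − 11 = 35
  U = 16 + 4·35 = 156
Comparing — Policy A: U=104, Policy B: U=156. Lowest is 104 (Policy A).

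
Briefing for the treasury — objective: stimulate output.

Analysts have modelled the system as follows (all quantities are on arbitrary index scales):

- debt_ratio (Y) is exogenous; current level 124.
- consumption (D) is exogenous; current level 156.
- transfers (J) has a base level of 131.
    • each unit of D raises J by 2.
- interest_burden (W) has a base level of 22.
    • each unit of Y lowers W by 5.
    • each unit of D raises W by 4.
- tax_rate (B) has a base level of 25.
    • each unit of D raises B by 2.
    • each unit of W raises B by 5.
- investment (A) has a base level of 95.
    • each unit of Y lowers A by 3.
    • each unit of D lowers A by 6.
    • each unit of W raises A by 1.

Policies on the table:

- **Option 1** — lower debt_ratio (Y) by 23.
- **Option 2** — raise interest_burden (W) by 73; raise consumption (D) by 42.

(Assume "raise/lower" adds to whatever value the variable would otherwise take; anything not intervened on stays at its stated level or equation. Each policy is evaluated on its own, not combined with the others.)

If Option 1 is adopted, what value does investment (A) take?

-1003

Option 1 (Y − 23):
  Y = 124 − 23 = 101
  D = 156
  W = 22 − 5·101 + 4·156 = 141
  A = 95 − 3·101 − 6·156 + 141 = -1003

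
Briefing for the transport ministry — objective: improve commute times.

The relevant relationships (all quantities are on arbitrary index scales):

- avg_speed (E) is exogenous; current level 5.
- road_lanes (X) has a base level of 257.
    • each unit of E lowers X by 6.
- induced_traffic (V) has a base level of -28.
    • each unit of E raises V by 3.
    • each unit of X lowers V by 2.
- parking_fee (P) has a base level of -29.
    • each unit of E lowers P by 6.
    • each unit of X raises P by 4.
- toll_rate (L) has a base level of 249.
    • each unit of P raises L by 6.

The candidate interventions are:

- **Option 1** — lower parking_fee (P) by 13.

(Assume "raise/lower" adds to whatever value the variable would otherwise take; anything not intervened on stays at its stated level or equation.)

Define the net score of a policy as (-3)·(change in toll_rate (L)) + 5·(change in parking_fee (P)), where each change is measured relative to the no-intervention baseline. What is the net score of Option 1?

169

Baseline:
  E = 5
  X = 257 − 6·5 = 227
  P = -29 − 6·5 + 4·227 = 849
  L = 249 + 6·849 = 5343
Option 1 (P − 13):
  E = 5
  X = 257 − 6·5 = 227
  P = -29 − 6·5 + 4·227 (−13 from intervention) = 836
  L = 249 + 6·836 = 5265
ΔL = 5265 − 5343 = -78; ΔP = 836 − 849 = -13
Score = (-3)·(-78) + 5·(-13) = 169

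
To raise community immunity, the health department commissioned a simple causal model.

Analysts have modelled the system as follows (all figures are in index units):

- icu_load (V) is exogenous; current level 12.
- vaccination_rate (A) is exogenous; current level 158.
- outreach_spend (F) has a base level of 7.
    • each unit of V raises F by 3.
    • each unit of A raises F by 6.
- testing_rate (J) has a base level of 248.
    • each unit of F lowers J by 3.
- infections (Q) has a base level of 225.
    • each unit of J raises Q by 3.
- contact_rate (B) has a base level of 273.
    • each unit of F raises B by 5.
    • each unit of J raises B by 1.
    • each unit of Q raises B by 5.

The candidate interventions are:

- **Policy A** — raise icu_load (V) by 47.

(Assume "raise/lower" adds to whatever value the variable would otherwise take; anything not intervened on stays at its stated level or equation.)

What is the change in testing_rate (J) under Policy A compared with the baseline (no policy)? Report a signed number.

-423

Baseline:
  V = 12
  A = 158
  F = 7 + 3·12 + 6·158 = 991
  J = 248 − 3·991 = -2725
Policy A (V + 47):
  V = 12 + 47 = 59
  A = 158
  F = 7 + 3·59 + 6·158 = 1132
  J = 248 − 3·1132 = -3148
Change in J: -3148 − (-2725) = -423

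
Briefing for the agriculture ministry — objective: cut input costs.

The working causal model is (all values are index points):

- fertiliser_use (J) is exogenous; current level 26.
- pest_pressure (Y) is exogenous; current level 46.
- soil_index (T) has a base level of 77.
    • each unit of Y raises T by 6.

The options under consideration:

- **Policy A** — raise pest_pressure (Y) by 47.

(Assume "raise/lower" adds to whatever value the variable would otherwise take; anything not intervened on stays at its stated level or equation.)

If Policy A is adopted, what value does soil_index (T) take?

635

Policy A (Y + 47):
  Y = 46 + 47 = 93
  T = 77 + 6·93 = 635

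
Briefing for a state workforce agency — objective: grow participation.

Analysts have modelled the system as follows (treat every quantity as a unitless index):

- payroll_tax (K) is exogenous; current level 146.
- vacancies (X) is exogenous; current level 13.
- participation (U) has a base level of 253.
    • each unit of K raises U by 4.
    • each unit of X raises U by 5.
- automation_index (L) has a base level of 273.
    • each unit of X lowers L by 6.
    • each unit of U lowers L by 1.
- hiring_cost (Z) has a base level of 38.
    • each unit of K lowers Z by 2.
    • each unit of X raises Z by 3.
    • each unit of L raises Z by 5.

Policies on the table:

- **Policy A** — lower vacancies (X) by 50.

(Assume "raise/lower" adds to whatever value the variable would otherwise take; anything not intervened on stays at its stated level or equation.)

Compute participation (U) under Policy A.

652

Policy A (X − 50):
  K = 146
  X = 13 − 50 = -37
  U = 253 + 4·146 + 5·(-37) = 652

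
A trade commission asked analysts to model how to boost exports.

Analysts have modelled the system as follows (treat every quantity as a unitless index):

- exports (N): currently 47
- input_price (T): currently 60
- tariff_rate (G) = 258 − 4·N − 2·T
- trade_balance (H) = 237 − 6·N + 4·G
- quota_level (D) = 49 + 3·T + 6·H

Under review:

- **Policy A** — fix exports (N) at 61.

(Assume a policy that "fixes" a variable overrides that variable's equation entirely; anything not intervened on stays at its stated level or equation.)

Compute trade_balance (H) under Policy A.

Policy A (N := 61):
  N = 61
  T = 60
  G = 258 − 4·61 − 2·60 = -106
  H = 237 − 6·61 + 4·(-106) = -553

-553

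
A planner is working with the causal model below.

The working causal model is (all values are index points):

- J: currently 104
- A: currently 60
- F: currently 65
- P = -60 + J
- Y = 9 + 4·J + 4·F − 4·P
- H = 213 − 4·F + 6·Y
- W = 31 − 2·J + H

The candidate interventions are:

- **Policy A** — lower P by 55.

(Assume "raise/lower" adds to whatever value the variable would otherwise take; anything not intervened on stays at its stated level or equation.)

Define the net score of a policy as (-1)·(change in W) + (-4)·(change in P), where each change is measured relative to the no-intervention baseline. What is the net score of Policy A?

Baseline:
  J = 104
  F = 65
  P = -60 + 104 = 44
  Y = 9 + 4·104 + 4·65 − 4·44 = 509
  H = 213 − 4·65 + 6·509 = 3007
  W = 31 − 2·104 + 3007 = 2830
Policy A (P − 55):
  J = 104
  F = 65
  P = -60 + 104 (−55 from intervention) = -11
  Y = 9 + 4·104 + 4·65 − 4·(-11) = 729
  H = 213 − 4·65 + 6·729 = 4327
  W = 31 − 2·104 + 4327 = 4150
ΔW = 4150 − 2830 = 1320; ΔP = -11 − 44 = -55
Score = (-1)·1320 + (-4)·(-55) = -1100

-1100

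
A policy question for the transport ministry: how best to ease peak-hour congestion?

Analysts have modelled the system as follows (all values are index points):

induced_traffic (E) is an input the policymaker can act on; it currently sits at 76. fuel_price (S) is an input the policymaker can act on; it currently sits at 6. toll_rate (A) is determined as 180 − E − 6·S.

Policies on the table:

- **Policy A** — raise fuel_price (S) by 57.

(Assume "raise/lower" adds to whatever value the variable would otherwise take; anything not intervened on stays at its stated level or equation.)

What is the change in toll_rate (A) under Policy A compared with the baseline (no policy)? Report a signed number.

-342

Baseline:
  E = 76
  S = 6
  A = 180 − 76 − 6·6 = 68
Policy A (S + 57):
  E = 76
  S = 6 + 57 = 63
  A = 180 − 76 − 6·63 = -274
Change in A: -274 − 68 = -342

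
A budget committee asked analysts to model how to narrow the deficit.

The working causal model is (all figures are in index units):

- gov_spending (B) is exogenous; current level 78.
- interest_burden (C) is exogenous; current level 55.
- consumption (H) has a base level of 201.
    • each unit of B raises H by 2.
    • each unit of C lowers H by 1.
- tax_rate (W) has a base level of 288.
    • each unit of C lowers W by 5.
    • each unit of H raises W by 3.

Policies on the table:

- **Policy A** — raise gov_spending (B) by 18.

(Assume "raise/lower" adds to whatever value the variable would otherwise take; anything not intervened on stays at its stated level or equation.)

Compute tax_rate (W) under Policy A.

1027

Policy A (B + 18):
  B = 78 + 18 = 96
  C = 55
  H = 201 + 2·96 − 55 = 338
  W = 288 − 5·55 + 3·338 = 1027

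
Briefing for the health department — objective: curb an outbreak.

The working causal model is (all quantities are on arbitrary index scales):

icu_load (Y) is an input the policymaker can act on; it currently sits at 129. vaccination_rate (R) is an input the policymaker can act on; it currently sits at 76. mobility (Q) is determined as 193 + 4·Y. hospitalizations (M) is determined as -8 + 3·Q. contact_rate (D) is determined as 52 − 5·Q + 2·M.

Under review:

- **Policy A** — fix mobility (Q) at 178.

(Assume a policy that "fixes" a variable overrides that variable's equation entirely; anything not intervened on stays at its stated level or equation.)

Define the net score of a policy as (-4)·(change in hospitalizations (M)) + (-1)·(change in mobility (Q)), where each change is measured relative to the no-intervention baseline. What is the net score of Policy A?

Baseline:
  Y = 129
  Q = 193 + 4·129 = 709
  M = -8 + 3·709 = 2119
Policy A (Q := 178):
  Y = 129
  Q = 178
  M = -8 + 3·178 = 526
ΔM = 526 − 2119 = -1593; ΔQ = 178 − 709 = -531
Score = (-4)·(-1593) + (-1)·(-531) = 6903

6903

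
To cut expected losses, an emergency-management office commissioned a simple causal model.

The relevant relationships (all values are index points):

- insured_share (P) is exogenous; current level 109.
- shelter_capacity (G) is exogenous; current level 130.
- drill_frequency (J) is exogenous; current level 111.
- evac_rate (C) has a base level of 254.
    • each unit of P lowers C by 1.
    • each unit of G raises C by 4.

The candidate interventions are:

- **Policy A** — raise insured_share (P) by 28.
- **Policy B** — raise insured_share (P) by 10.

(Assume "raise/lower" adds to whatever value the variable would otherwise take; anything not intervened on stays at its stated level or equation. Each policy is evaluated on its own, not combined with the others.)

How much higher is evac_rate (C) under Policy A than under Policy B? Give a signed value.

Policy A (P + 28):
  P = 109 + 28 = 137
  G = 130
  C = 254 − 137 + 4·130 = 637
Policy B (P + 10):
  P = 109 + 10 = 119
  G = 130
  C = 254 − 119 + 4·130 = 655
C: 637 − 655 = -18

-18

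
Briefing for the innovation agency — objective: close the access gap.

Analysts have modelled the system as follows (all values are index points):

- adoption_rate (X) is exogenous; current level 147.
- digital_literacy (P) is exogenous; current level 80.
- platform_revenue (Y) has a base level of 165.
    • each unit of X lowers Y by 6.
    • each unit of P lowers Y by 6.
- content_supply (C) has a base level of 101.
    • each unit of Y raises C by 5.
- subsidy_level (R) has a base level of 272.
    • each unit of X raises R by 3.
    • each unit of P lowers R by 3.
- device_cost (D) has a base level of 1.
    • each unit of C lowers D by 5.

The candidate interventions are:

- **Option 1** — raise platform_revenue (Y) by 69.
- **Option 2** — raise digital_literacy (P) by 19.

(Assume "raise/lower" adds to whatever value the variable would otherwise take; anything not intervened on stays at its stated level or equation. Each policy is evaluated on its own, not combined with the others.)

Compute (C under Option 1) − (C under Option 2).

915

Option 1 (Y + 69):
  X = 147
  P = 80
  Y = 165 − 6·147 − 6·80 (+69 from intervention) = -1128
  C = 101 + 5·(-1128) = -5539
Option 2 (P + 19):
  X = 147
  P = 80 + 19 = 99
  Y = 165 − 6·147 − 6·99 = -1311
  C = 101 + 5·(-1311) = -6454
C: -5539 − (-6454) = 915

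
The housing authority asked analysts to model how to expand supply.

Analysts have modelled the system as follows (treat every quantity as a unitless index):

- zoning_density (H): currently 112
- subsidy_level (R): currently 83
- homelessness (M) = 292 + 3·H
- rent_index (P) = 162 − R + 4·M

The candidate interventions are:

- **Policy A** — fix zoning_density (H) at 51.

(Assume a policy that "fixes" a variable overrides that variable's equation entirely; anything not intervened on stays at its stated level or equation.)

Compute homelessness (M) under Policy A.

Policy A (H := 51):
  H = 51
  M = 292 + 3·51 = 445

445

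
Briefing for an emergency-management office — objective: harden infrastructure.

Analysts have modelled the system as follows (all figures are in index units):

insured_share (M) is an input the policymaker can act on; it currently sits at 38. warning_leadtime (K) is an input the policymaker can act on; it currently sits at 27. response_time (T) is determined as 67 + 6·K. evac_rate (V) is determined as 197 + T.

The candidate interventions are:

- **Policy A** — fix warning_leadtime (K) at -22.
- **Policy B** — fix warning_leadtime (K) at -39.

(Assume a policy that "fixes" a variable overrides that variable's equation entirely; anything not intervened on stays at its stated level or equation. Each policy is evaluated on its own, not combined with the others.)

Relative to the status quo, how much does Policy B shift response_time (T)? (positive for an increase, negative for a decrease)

Baseline:
  K = 27
  T = 67 + 6·27 = 229
Policy B (K := -39):
  K = -39
  T = 67 + 6·(-39) = -167
Change in T: -167 − 229 = -396

-396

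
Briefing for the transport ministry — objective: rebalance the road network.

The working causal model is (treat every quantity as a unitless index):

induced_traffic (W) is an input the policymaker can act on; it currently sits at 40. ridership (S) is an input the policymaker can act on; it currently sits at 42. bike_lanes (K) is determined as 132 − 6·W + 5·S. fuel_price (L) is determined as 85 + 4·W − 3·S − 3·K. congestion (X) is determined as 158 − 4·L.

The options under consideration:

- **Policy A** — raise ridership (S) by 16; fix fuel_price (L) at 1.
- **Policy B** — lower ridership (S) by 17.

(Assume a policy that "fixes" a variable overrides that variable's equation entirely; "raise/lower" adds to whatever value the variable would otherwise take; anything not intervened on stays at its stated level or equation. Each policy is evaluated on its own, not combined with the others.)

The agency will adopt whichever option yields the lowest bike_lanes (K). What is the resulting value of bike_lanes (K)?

Policy A (S + 16, L := 1):
  W = 40
  S = 42 + 16 = 58
  K = 132 − 6·40 + 5·58 = 182
Policy B (S − 17):
  W = 40
  S = 42 − 17 = 25
  K = 132 − 6·40 + 5·25 = 17
Comparing — Policy A: K=182, Policy B: K=17. Lowest is 17 (Policy B).

17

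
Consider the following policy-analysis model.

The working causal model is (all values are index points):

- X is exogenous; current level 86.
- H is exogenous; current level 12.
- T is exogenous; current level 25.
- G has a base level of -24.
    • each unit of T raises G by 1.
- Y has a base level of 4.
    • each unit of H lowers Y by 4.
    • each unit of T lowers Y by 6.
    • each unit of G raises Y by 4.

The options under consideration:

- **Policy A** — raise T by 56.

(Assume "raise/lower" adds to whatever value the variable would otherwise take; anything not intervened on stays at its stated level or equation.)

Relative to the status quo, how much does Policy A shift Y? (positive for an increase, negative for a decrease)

-112

Baseline:
  H = 12
  T = 25
  G = -24 + 25 = 1
  Y = 4 − 4·12 − 6·25 + 4·1 = -190
Policy A (T + 56):
  H = 12
  T = 25 + 56 = 81
  G = -24 + 81 = 57
  Y = 4 − 4·12 − 6·81 + 4·57 = -302
Change in Y: -302 − (-190) = -112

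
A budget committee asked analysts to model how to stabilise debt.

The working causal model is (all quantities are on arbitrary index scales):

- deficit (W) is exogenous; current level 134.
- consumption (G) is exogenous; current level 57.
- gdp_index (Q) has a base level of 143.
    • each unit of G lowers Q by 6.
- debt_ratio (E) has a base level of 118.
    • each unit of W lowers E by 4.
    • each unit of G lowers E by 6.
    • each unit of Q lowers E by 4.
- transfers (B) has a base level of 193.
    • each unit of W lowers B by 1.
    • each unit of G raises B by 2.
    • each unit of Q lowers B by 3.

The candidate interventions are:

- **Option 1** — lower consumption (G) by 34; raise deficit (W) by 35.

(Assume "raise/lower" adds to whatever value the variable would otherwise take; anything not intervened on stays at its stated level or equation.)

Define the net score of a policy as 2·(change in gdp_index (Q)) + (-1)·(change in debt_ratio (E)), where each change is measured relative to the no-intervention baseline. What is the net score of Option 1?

1160

Baseline:
  W = 134
  G = 57
  Q = 143 − 6·57 = -199
  E = 118 − 4·134 − 6·57 − 4·(-199) = 36
Option 1 (G − 34, W + 35):
  W = 134 + 35 = 169
  G = 57 − 34 = 23
  Q = 143 − 6·23 = 5
  E = 118 − 4·169 − 6·23 − 4·5 = -716
ΔQ = 5 − (-199) = 204; ΔE = -716 − 36 = -752
Score = 2·204 + (-1)·(-752) = 1160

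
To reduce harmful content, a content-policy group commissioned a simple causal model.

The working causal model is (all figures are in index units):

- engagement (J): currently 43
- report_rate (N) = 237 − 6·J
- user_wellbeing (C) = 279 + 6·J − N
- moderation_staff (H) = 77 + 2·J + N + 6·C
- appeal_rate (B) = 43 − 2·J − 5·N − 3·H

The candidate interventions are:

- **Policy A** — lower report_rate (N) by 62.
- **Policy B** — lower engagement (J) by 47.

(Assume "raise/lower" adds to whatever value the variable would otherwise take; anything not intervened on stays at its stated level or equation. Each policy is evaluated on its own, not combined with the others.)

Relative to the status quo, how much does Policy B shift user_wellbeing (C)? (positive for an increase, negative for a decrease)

-564

Baseline:
  J = 43
  N = 237 − 6·43 = -21
  C = 279 + 6·43 − (-21) = 558
Policy B (J − 47):
  J = 43 − 47 = -4
  N = 237 − 6·(-4) = 261
  C = 279 + 6·(-4) − 261 = -6
Change in C: -6 − 558 = -564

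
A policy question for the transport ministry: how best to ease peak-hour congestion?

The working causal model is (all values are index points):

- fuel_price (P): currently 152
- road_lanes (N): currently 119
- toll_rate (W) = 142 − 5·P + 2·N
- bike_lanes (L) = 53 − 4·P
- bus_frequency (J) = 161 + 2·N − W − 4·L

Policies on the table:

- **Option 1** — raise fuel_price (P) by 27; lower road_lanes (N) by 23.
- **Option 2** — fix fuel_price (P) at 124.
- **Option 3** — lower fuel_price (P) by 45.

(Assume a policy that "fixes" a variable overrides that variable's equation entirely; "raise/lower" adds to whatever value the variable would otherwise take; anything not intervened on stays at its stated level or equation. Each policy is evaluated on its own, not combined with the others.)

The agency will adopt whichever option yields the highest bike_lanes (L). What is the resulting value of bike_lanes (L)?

Option 1 (P + 27, N − 23):
  P = 152 + 27 = 179
  L = 53 − 4·179 = -663
Option 2 (P := 124):
  P = 124
  L = 53 − 4·124 = -443
Option 3 (P − 45):
  P = 152 − 45 = 107
  L = 53 − 4·107 = -375
Comparing — Option 1: L=-663, Option 2: L=-443, Option 3: L=-375. Highest is -375 (Option 3).

-375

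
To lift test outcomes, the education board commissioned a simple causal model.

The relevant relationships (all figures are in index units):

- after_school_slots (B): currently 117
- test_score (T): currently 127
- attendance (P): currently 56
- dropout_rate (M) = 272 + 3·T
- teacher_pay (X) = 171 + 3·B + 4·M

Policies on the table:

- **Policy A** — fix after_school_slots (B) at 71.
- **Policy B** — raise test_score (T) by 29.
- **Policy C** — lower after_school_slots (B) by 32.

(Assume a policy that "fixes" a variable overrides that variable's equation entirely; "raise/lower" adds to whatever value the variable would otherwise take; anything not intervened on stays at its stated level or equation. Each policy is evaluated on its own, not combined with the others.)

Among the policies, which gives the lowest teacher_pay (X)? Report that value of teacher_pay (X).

Policy A (B := 71):
  B = 71
  T = 127
  M = 272 + 3·127 = 653
  X = 171 + 3·71 + 4·653 = 2996
Policy B (T + 29):
  B = 117
  T = 127 + 29 = 156
  M = 272 + 3·156 = 740
  X = 171 + 3·117 + 4·740 = 3482
Policy C (B − 32):
  B = 117 − 32 = 85
  T = 127
  M = 272 + 3·127 = 653
  X = 171 + 3·85 + 4·653 = 3038
Comparing — Policy A: X=2996, Policy B: X=3482, Policy C: X=3038. Lowest is 2996 (Policy A).

2996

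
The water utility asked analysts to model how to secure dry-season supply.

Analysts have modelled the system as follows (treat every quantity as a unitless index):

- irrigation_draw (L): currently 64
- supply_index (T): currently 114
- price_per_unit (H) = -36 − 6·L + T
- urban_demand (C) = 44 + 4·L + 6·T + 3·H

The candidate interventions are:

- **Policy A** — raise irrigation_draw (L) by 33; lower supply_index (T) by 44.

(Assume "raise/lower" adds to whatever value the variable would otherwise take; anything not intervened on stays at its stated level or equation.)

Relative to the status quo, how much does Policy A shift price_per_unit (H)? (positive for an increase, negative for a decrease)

Baseline:
  L = 64
  T = 114
  H = -36 − 6·64 + 114 = -306
Policy A (L + 33, T − 44):
  L = 64 + 33 = 97
  T = 114 − 44 = 70
  H = -36 − 6·97 + 70 = -548
Change in H: -548 − (-306) = -242

-242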